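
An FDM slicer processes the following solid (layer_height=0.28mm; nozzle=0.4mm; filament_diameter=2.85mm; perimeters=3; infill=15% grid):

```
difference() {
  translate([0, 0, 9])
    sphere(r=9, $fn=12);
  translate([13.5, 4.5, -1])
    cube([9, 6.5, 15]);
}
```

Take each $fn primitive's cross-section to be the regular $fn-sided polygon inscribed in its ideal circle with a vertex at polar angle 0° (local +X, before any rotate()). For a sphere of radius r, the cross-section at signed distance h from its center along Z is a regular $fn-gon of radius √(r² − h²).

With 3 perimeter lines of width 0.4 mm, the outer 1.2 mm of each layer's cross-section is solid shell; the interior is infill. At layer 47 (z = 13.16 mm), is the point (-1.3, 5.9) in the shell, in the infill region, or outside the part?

At z = 13.16 mm: the r=9 sphere contributes a regular 12-gon of circumradius √(9²−4.16²) = 7.981; the cube at (13.5, 4.5) (footprint 9×6.5) is included at this height; Taking the first minus the rest: starting from the r=9 sphere, the 9×6.5 cube at (13.5, 4.5) misses the remaining region (no effect) — 1 connected region. Overall, the cross-section is a single solid region. The nearest boundary edge runs (-3.99, 6.91)→(0.00, 7.98); distance from the point to it = 1.67 mm. The point is inside the cross-section and 1.67 mm from the nearest boundary — more than the 1.2 mm shell width (3 × 0.4), so it's in the infill interior.

infill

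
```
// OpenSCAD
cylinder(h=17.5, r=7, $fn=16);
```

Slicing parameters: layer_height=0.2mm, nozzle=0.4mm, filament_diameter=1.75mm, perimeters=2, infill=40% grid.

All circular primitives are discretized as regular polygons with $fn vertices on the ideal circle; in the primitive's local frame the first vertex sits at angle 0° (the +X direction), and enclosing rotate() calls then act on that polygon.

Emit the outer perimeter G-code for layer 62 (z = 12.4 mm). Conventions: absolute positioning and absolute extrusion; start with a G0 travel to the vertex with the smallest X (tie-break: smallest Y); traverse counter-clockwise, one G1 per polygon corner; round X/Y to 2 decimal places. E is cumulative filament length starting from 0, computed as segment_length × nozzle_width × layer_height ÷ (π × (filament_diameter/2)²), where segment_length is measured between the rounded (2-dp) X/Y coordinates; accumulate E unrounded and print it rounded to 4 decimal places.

At z = 12.4 mm: the r=7 cylinder contributes a regular 16-gon of circumradius 7. The outline is a single polygon with 16 vertices. Extrusion per mm of travel: 0.4 × 0.2 / (π × 0.875²) = 0.033260. Accumulating E over each segment gives final E = 1.4538.

G0 X-7.00 Y0.00 Z12.40
G1 X-6.47 Y-2.68 E0.0909
G1 X-4.95 Y-4.95 E0.1817
G1 X-2.68 Y-6.47 E0.2726
G1 X0.00 Y-7.00 E0.3635
G1 X2.68 Y-6.47 E0.4543
G1 X4.95 Y-4.95 E0.5452
G1 X6.47 Y-2.68 E0.6360
G1 X7.00 Y0.00 E0.7269
G1 X6.47 Y2.68 E0.8178
G1 X4.95 Y4.95 E0.9086
G1 X2.68 Y6.47 E0.9995
G1 X0.00 Y7.00 E1.0904
G1 X-2.68 Y6.47 E1.1812
G1 X-4.95 Y4.95 E1.2721
G1 X-6.47 Y2.68 E1.3630
G1 X-7.00 Y0.00 E1.4538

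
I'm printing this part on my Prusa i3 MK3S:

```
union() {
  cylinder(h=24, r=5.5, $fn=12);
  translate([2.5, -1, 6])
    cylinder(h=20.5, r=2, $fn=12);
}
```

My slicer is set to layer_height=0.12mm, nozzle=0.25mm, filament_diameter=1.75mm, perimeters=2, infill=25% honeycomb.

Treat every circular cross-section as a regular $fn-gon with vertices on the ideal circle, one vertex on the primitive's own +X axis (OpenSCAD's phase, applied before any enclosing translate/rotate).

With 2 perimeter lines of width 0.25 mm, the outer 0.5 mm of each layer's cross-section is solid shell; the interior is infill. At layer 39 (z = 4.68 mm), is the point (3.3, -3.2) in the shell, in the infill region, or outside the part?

infill

At z = 4.68 mm: the cylinder: section is a regular 12-gon, circumradius r=5.5; the cylinder at (2.5, -1) does not reach this height (z outside [6, 26.5]); Merging all regions: only the r=5.5 cylinder is present, so the union is just that shape — 1 connected region. Overall, the cross-section is a single solid region. The nearest boundary edge runs (2.75, -4.76)→(4.76, -2.75); distance from the point to it = 0.72 mm. The point is inside the cross-section and 0.72 mm from the nearest boundary — more than the 0.5 mm shell width (2 × 0.25), so it's in the infill interior.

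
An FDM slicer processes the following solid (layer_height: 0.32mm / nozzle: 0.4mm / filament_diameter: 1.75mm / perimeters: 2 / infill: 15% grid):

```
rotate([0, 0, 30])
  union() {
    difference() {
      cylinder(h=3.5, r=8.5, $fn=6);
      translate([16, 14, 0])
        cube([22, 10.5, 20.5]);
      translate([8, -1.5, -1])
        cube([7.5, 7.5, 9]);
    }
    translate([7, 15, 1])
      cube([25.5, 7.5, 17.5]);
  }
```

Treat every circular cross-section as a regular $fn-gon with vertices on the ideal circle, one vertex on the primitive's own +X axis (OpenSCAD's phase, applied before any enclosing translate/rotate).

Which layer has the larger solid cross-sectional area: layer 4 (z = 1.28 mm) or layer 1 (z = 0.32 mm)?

Layer 4 (z = 1.28): the r=8.5 cylinder contributes a regular 6-gon of circumradius 8.5 (area = (6/2)·8.500²·sin(360°/6) = 187.71 mm²); the cube at (16, 14) (footprint 22×10.5) is included at this height (area 231.00 mm²); the cube at (8, -1.5) (footprint 7.5×7.5) is included at this height (area 56.25 mm²); Subtracting the remaining from the first: starting from the r=8.5 cylinder (187.71 mm²), the 22×10.5 cube at (16, 14) misses the remaining region (no effect); the 7.5×7.5 cube at (8, -1.5) partially overlaps it — only the 0.43 mm² overlap (of its 56.25 mm²) is removed, clipping the outline — area = 187.28 mm²; the 25.5×7.5 cube at (7, 15) contributes its full rectangle (area 191.25 mm²); Taking the union: the 2 present regions are separate (no shared area or edge), so areas and boundary lengths simply add and each stays a separate island — area = 378.53 mm²; (rotated 30° about Z; rotation is an isometry so areas/perimeters/island counts are preserved). So its area = 378.53 mm². Layer 1 (z = 0.32): the cylinder: section is a regular 6-gon, circumradius r=8.5 (area = (6/2)·8.500²·sin(360°/6) = 187.71 mm²); the cube at (16, 14) (footprint 22×10.5) is included at this height (area 231.00 mm²); the cube at (8, -1.5) (footprint 7.5×7.5) is included at this height (area 56.25 mm²); Subtracting the remaining from the first: starting from the r=8.5 cylinder (187.71 mm²), the 22×10.5 cube at (16, 14) misses the remaining region (no effect); the 7.5×7.5 cube at (8, -1.5) partially overlaps it — only the 0.43 mm² overlap (of its 56.25 mm²) is removed, clipping the outline — area = 187.28 mm²; the cube at (7, 15) does not reach this height (z outside [1, 18.5]); Taking the union: only the result so far is present, so the union is just that shape — area = 187.28 mm²; (whole slice rotated 30° about Z — lengths, areas and connectivity unchanged). So its area = 187.28 mm². Layer 4 is larger (378.53 vs 187.28 mm²).

layer 4 (z = 1.28 mm)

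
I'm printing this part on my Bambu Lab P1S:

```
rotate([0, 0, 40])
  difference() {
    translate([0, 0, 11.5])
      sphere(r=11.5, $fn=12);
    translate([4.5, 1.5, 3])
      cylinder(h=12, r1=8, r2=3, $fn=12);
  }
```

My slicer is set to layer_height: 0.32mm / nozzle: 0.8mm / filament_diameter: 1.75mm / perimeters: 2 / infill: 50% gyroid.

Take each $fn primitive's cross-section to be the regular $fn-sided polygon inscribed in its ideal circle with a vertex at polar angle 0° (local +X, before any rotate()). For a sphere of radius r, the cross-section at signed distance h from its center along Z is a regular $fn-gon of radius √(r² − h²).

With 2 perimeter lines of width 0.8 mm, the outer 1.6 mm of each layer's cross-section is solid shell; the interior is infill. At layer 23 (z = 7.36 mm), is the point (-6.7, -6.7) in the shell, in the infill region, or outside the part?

shell

At z = 7.36 mm: the r=11.5 sphere contributes a regular 12-gon of circumradius √(11.5²−4.14²) = 10.729; the cone at (4.5, 1.5) contributes a regular 12-gon of circumradius 6.183 (interpolated between r1=8 and r2=3 at t=0.363); Taking the first minus the rest: starting from the r=11.5 sphere, the cone at (4.5, 1.5) partially overlaps it — only the 113.39 mm² overlap (of its 114.70 mm²) is removed, clipping the outline — 1 connected region; (whole slice rotated 40° about Z — lengths, areas and connectivity unchanged). Overall, the cross-section is a single solid region. Undo the 40° rotation: the query point maps to (-9.439, -0.826) in the un-rotated model frame. The nearest boundary edge runs (-9.29, -5.36)→(-10.73, 0.00); distance from the point to it = 1.03 mm. The point is inside the cross-section, 1.03 mm from the nearest boundary — within the 1.6 mm shell band (2 × 0.8).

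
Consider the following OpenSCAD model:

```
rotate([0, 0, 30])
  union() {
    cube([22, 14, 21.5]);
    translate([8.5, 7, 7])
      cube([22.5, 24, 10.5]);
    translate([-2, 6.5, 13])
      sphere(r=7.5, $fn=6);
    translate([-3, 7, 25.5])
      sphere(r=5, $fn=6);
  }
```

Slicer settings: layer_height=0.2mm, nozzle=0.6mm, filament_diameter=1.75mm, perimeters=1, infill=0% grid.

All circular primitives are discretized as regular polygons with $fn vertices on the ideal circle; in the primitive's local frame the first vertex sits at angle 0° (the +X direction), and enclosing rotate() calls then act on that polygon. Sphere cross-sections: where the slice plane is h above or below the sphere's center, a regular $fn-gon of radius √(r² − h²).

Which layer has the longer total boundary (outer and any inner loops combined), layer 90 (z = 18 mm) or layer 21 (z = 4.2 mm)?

Layer 90 (z = 18): the cube (footprint 22×14) is included at this height (perimeter 72.00 mm); the cube at (8.5, 7) is absent (z outside [7, 17.5]); the r=7.5 sphere at (-2, 6.5) slices to a regular 6-gon of circumradius 5.590 (√(r²−h²) with h=5 from center) (perimeter = 2·6·5.590·sin(180°/6) = 33.54 mm); the sphere at (-3, 7) is absent (|z−center|=7.500 > r=5); Taking the union: the regions partially overlap (shared area 21.23 mm²), so the edge portions inside another operand are dropped and the merged outline is re-measured after clipping — boundary = 83.09 mm; (whole slice rotated 30° about Z — lengths, areas and connectivity unchanged). So its perimeter = 83.09 mm. Layer 21 (z = 4.2): the cube (footprint 22×14) is included at this height (perimeter 72.00 mm); the cube at (8.5, 7) is absent (z outside [7, 17.5]); the sphere at (-2, 6.5) is not intersected at this z (|z−center|=8.800 > r=7.5); the sphere at (-3, 7) does not reach this height (|z−center|=21.300 > r=5); Merging all regions: only the 22×14 cube is present, so the union is just that shape — boundary = 72.00 mm; (whole slice rotated 30° about Z — lengths, areas and connectivity unchanged). So its perimeter = 72.00 mm. Layer 90 is larger (83.09 vs 72.00 mm).

layer 90 (z = 18 mm)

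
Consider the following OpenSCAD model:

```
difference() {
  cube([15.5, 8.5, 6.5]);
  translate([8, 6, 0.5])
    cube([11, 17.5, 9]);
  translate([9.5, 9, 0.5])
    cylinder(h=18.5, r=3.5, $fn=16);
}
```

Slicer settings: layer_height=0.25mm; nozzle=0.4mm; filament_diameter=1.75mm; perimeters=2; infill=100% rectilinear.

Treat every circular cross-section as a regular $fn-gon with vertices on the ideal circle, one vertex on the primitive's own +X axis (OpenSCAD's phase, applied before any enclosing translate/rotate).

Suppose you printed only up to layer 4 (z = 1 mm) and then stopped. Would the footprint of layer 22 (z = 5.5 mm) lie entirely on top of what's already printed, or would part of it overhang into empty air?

entirely on top

Compare the two slices. At z = 1: the 15.5×8.5 cube contributes its full rectangle (area 131.75 mm²); the cube at (8, 6) (footprint 11×17.5) is included at this height (area 192.50 mm²); the r=3.5 cylinder at (9.5, 9) contributes a regular 16-gon of circumradius 3.5 (area = (16/2)·3.500²·sin(360°/16) = 37.50 mm²); Subtracting the remaining from the first: starting from the 15.5×8.5 cube (131.75 mm²), the 11×17.5 cube at (8, 6) partially overlaps it — only the 18.75 mm² overlap (of its 192.50 mm²) is removed, clipping the outline; the r=3.5 cylinder at (9.5, 9) partially overlaps it — only the 4.43 mm² overlap (of its 37.50 mm²) is removed, clipping the outline — area = 108.57 mm². At z = 5.5: the cube is present — its section is the full 15.5×8.5 rectangle (area 131.75 mm²); the 11×17.5 cube at (8, 6) contributes its full rectangle (area 192.50 mm²); the r=3.5 cylinder at (9.5, 9) contributes a regular 16-gon of circumradius 3.5 (area = (16/2)·3.500²·sin(360°/16) = 37.50 mm²); After the difference (first − rest): starting from the 15.5×8.5 cube (131.75 mm²), the 11×17.5 cube at (8, 6) partially overlaps it — only the 18.75 mm² overlap (of its 192.50 mm²) is removed, clipping the outline; the r=3.5 cylinder at (9.5, 9) partially overlaps it — only the 4.43 mm² overlap (of its 37.50 mm²) is removed, clipping the outline — area = 108.57 mm². Checking containment: the cross-section at z = 5.5 is a subset of the cross-section at z = 1.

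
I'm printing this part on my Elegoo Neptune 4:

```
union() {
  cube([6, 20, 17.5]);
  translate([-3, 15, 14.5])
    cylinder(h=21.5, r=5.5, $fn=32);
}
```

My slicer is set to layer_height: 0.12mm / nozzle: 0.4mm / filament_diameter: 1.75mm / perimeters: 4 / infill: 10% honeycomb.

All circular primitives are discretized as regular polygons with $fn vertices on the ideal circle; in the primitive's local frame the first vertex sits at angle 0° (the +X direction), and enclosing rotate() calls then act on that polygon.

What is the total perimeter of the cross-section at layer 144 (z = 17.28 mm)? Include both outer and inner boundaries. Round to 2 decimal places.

66.39 mm

At z = 17.28 mm: the cube is present — its section is the full 6×20 rectangle (perimeter 52.00 mm); the r=5.5 cylinder at (-3, 15) gives a regular 32-gon of circumradius 5.5 (constant along its height) (perimeter = 2·32·5.500·sin(180°/32) = 34.50 mm); Combining (union): the regions partially overlap (shared area 16.04 mm²), so the edge portions inside another operand are dropped and the merged outline is re-measured after clipping — boundary = 66.39 mm. Overall, the cross-section is a single solid region. Total boundary length (outer) = 66.39 mm.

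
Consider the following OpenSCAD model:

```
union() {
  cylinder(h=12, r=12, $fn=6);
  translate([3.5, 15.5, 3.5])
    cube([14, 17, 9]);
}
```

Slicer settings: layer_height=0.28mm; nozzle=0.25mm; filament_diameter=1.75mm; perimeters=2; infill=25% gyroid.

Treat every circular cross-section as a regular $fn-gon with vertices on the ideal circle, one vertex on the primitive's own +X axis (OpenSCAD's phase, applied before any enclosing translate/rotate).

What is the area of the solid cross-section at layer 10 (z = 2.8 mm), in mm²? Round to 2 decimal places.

At z = 2.8 mm: the r=12 cylinder contributes a regular 6-gon of circumradius 12 (area = (6/2)·12.000²·sin(360°/6) = 374.12 mm²); the cube at (3.5, 15.5) does not reach this height (z outside [3.5, 12.5]); Combining (union): only the r=12 cylinder is present, so the union is just that shape — area = 374.12 mm². Overall, the cross-section is a single solid region. Net area = 374.12 mm².

374.12 mm²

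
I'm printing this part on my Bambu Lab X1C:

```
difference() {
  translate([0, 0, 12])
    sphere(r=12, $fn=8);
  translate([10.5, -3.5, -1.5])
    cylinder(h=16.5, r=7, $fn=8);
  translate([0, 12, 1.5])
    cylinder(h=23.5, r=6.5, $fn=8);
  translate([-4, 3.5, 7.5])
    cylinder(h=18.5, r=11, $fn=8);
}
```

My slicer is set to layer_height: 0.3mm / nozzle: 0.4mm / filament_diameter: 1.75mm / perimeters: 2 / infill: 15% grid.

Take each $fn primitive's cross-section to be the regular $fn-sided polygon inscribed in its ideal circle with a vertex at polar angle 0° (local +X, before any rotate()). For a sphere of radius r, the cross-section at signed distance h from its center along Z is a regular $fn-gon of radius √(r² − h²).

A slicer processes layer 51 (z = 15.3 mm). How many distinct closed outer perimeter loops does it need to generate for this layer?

1

At z = 15.3 mm: the r=12 sphere slices to a regular 8-gon of circumradius 11.537 (√(r²−h²) with h=3.3 from center); the cylinder at (10.5, -3.5) is absent (z outside [-1.5, 15]); the r=6.5 cylinder at (0, 12) contributes a regular 8-gon of circumradius 6.5; the cylinder at (-4, 3.5): section is a regular 8-gon, circumradius r=11; Taking the first minus the rest: starting from the r=12 sphere, the r=6.5 cylinder at (0, 12) partially overlaps it — only the 39.75 mm² overlap (of its 119.50 mm²) is removed, clipping the outline; the r=11 cylinder at (-4, 3.5) partially overlaps it — only the 205.95 mm² overlap (of its 342.24 mm²) is removed, clipping the outline — 1 connected region. The result has 1 disconnected region.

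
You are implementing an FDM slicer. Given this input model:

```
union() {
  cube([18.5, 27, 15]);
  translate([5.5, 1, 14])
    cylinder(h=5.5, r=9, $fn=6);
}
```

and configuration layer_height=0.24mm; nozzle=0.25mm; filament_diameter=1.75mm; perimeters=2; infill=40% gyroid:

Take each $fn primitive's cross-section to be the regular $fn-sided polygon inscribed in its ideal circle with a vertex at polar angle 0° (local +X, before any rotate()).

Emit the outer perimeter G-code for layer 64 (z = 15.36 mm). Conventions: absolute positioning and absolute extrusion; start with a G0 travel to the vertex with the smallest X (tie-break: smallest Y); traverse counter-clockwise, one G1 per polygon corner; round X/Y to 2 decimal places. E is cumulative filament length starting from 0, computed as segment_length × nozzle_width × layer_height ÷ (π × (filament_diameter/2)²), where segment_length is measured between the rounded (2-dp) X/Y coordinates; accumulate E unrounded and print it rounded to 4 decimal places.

At z = 15.36 mm: the cube is not intersected at this z (z outside [0, 15]); the r=9 cylinder at (5.5, 1) contributes a regular 6-gon of circumradius 9; Combining (union): only the r=9 cylinder at (5.5, 1) is present, so the union is just that shape — 1 connected region. The outline is a single polygon with 6 vertices. Extrusion per mm of travel: 0.25 × 0.24 / (π × 0.875²) = 0.024945. Accumulating E over each segment gives final E = 1.3467.

G0 X-3.50 Y1.00 Z15.36
G1 X1.00 Y-6.79 E0.2244
G1 X10.00 Y-6.79 E0.4489
G1 X14.50 Y1.00 E0.6733
G1 X10.00 Y8.79 E0.8977
G1 X1.00 Y8.79 E1.1223
G1 X-3.50 Y1.00 E1.3467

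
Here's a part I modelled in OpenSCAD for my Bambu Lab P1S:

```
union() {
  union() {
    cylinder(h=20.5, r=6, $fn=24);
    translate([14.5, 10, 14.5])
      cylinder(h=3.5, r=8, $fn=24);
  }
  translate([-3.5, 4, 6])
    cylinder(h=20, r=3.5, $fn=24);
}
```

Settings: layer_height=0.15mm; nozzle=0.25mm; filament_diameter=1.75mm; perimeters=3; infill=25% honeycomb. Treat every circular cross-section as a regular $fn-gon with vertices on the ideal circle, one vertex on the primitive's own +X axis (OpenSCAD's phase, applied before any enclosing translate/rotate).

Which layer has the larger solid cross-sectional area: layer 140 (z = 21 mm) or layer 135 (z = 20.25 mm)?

Layer 140 (z = 21): the cylinder is not intersected at this z (z outside [0, 20.5]); the cylinder at (14.5, 10) does not reach this height (z outside [14.5, 18]); Merging all regions: nothing is present at this height; the r=3.5 cylinder at (-3.5, 4) gives a regular 24-gon of circumradius 3.5 (constant along its height) (area = (24/2)·3.500²·sin(360°/24) = 38.05 mm²); Combining (union): only the r=3.5 cylinder at (-3.5, 4) is present, so the union is just that shape — area = 38.05 mm². So its area = 38.05 mm². Layer 135 (z = 20.25): the cylinder: section is a regular 24-gon, circumradius r=6 (area = (24/2)·6.000²·sin(360°/24) = 111.81 mm²); the cylinder at (14.5, 10) is not intersected at this z (z outside [14.5, 18]); Merging all regions: only the r=6 cylinder is present, so the union is just that shape — area = 111.81 mm²; the r=3.5 cylinder at (-3.5, 4) gives a regular 24-gon of circumradius 3.5 (constant along its height) (area = (24/2)·3.500²·sin(360°/24) = 38.05 mm²); Merging all regions: the regions partially overlap — summed areas 149.86 mm² minus the doubly-counted overlap 21.07 mm² gives 128.79 mm² — area = 128.79 mm². So its area = 128.79 mm². Layer 135 is larger (128.79 vs 38.05 mm²).

layer 135 (z = 20.25 mm)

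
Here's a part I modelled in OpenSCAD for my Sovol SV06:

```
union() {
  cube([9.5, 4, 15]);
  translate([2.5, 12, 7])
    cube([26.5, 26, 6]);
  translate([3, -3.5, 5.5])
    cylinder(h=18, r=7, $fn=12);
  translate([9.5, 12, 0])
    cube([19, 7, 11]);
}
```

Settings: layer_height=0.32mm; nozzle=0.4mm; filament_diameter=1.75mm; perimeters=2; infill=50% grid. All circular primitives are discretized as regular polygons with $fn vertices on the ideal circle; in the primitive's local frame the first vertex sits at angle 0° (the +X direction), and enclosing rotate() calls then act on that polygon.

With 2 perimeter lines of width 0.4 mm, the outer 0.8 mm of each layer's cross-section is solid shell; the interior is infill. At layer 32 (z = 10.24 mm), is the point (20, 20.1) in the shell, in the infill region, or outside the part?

infill

At z = 10.24 mm: the cube (footprint 9.5×4) is included at this height; the cube at (2.5, 12) is present — its section is the full 26.5×26 rectangle; the cylinder at (3, -3.5): section is a regular 12-gon, circumradius r=7; the 19×7 cube at (9.5, 12) contributes its full rectangle; Merging all regions: the regions partially overlap (shared area 156.19 mm²), so overlapping operands fuse into one piece — 2 connected regions. Overall, the cross-section has 2 separate islands. The nearest boundary edge runs (28.50, 12.00)→(9.50, 12.00); distance from the point to it = 8.10 mm. (Shell/infill is judged within the island containing the point — the largest one.) The point is inside the cross-section and 8.10 mm from the nearest boundary — more than the 0.8 mm shell width (2 × 0.4), so it's in the infill interior.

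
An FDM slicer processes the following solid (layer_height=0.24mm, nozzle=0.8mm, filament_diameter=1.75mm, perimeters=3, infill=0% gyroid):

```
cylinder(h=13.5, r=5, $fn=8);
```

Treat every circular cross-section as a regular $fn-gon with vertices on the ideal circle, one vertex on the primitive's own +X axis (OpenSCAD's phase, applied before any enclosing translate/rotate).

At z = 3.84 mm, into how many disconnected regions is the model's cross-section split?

1

At z = 3.84 mm: the cylinder: section is a regular 8-gon, circumradius r=5. The result has 1 disconnected region.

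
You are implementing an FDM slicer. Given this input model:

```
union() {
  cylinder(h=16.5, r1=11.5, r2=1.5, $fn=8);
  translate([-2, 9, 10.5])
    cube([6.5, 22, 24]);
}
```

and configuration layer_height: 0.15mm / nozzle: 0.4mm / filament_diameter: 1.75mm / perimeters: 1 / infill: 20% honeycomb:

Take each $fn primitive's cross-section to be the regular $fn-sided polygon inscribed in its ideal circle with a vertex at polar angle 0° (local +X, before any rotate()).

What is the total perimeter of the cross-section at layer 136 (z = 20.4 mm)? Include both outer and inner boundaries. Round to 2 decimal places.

57.00 mm

At z = 20.4 mm: the cone is absent (z outside [0, 16.5]); the 6.5×22 cube at (-2, 9) contributes its full rectangle (perimeter 57.00 mm); Taking the union: only the 6.5×22 cube at (-2, 9) is present, so the union is just that shape — boundary = 57.00 mm. Overall, the cross-section is a single solid region. Total boundary length (outer) = 57.00 mm.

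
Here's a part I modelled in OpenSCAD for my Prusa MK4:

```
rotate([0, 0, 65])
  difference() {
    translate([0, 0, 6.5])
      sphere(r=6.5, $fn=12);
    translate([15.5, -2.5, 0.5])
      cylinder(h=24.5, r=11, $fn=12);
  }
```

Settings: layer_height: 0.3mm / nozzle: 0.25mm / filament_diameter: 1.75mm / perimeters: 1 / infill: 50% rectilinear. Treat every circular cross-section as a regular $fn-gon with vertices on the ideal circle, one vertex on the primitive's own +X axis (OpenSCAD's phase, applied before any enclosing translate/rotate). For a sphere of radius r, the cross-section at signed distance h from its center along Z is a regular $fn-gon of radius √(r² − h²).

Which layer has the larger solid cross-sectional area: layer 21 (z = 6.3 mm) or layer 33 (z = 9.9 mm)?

layer 21 (z = 6.3 mm)

Layer 21 (z = 6.3): the sphere: section is a regular 12-gon, circumradius = √(r²−h²) = √(6.5²−0.2²) = 6.497 (area = (12/2)·6.497²·sin(360°/12) = 126.63 mm²); the r=11 cylinder at (15.5, -2.5) contributes a regular 12-gon of circumradius 11 (area = (12/2)·11.000²·sin(360°/12) = 363.00 mm²); Taking the first minus the rest: starting from the r=6.5 sphere (126.63 mm²), the r=11 cylinder at (15.5, -2.5) partially overlaps it — only the 6.14 mm² overlap (of its 363.00 mm²) is removed, clipping the outline — area = 120.49 mm²; (rotated 65° about Z; rotation is an isometry so areas/perimeters/island counts are preserved). So its area = 120.49 mm². Layer 33 (z = 9.9): the sphere: section is a regular 12-gon, circumradius = √(r²−h²) = √(6.5²−3.4²) = 5.540 (area = (12/2)·5.540²·sin(360°/12) = 92.07 mm²); the cylinder at (15.5, -2.5): section is a regular 12-gon, circumradius r=11 (area = (12/2)·11.000²·sin(360°/12) = 363.00 mm²); After the difference (first − rest): starting from the r=6.5 sphere (92.07 mm²), the r=11 cylinder at (15.5, -2.5) partially overlaps it — only the 1.15 mm² overlap (of its 363.00 mm²) is removed, clipping the outline — area = 90.92 mm²; (whole slice rotated 65° about Z — lengths, areas and connectivity unchanged). So its area = 90.92 mm². Layer 21 is larger (120.49 vs 90.92 mm²).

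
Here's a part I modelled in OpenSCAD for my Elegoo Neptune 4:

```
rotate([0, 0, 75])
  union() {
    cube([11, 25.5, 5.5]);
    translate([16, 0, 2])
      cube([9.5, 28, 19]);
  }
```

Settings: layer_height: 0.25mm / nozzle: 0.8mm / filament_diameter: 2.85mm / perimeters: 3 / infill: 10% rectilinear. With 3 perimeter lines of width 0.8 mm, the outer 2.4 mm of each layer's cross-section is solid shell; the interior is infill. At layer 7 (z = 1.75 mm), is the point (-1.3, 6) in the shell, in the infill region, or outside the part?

At z = 1.75 mm: the 11×25.5 cube contributes its full rectangle; the cube at (16, 0) is not intersected at this z (z outside [2, 21]); Combining (union): only the 11×25.5 cube is present, so the union is just that shape — 1 connected region; (whole slice rotated 75° about Z — lengths, areas and connectivity unchanged). Overall, the cross-section is a single solid region. Undo the 75° rotation: the query point maps to (5.459, 2.809) in the un-rotated model frame. The nearest boundary edge runs (0.00, 0.00)→(11.00, 0.00); distance from the point to it = 2.81 mm. The point is inside the cross-section and 2.81 mm from the nearest boundary — more than the 2.4 mm shell width (3 × 0.8), so it's in the infill interior.

infill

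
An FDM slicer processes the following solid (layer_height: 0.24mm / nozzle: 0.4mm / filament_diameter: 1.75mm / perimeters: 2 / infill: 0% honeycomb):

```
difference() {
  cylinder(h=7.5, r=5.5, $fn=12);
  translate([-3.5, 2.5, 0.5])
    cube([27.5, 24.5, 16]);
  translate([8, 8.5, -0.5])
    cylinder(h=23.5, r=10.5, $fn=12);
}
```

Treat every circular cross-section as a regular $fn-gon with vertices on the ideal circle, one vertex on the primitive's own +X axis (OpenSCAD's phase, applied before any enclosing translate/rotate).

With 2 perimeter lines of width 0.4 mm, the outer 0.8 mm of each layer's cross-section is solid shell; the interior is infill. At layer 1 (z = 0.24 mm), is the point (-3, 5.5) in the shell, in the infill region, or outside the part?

At z = 0.24 mm: the cylinder: section is a regular 12-gon, circumradius r=5.5; the cube at (-3.5, 2.5) does not reach this height (z outside [0.5, 16.5]); the r=10.5 cylinder at (8, 8.5) contributes a regular 12-gon of circumradius 10.5; Subtracting the remaining from the first: starting from the r=5.5 cylinder, the r=10.5 cylinder at (8, 8.5) partially overlaps it — only the 26.34 mm² overlap (of its 330.75 mm²) is removed, clipping the outline — 1 connected region. Overall, the cross-section is a single solid region. The nearest boundary edge runs (-4.76, 2.75)→(-2.75, 4.76); distance from the point to it = 0.78 mm. The point is not inside any of the regions above, so it lies outside the cross-section (0.78 mm from the nearest boundary).

outside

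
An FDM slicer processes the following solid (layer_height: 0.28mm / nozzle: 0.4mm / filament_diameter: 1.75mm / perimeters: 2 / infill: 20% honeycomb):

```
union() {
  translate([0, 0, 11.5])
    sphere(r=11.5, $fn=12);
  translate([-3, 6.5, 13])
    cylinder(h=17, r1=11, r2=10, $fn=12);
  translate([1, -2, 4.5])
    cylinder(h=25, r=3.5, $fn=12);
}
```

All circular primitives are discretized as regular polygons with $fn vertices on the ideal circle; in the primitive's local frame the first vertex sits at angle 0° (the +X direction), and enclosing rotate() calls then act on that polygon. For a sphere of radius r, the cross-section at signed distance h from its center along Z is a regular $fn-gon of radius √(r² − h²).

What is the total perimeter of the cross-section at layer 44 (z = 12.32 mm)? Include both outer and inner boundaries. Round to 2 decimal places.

71.25 mm

At z = 12.32 mm: the r=11.5 sphere contributes a regular 12-gon of circumradius √(11.5²−0.82²) = 11.471 (perimeter = 2·12·11.471·sin(180°/12) = 71.25 mm); the cone at (-3, 6.5) is not intersected at this z (z outside [13, 30]); the r=3.5 cylinder at (1, -2) gives a regular 12-gon of circumradius 3.5 (constant along its height) (perimeter = 2·12·3.500·sin(180°/12) = 21.74 mm); Merging all regions: the r=3.5 cylinder at (1, -2) lies entirely inside the r=11.5 sphere, so the union is just the r=11.5 sphere — boundary = 71.25 mm. Overall, the cross-section is a single solid region. Total boundary length (outer) = 71.25 mm.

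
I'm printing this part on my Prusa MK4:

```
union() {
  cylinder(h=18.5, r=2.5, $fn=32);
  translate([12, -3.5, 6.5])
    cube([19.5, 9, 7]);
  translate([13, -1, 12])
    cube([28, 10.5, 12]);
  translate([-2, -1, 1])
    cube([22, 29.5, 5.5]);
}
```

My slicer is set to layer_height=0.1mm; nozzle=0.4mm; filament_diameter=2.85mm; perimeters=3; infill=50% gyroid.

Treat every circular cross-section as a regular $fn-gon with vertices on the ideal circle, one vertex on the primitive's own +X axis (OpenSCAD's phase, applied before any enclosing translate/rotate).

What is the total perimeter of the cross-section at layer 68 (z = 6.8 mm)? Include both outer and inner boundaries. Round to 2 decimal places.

72.68 mm

At z = 6.8 mm: the r=2.5 cylinder contributes a regular 32-gon of circumradius 2.5 (perimeter = 2·32·2.500·sin(180°/32) = 15.68 mm); the cube at (12, -3.5) (footprint 19.5×9) is included at this height (perimeter 57.00 mm); the cube at (13, -1) does not reach this height (z outside [12, 24]); the cube at (-2, -1) is not intersected at this z (z outside [1, 6.5]); Taking the union: the 2 present regions are separate (no shared area or edge), so areas and boundary lengths simply add and each stays a separate island — boundary = 72.68 mm. Overall, the cross-section has 2 separate islands. Total boundary length (outer) = 72.68 mm.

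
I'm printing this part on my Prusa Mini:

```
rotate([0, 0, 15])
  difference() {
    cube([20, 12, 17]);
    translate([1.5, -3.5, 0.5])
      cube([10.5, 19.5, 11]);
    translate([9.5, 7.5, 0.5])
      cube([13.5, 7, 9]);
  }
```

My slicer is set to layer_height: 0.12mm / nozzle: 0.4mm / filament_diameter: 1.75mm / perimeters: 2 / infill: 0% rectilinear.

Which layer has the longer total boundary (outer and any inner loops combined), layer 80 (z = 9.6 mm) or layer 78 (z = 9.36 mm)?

Layer 80 (z = 9.6): the 20×12 cube contributes its full rectangle (perimeter 64.00 mm); the 10.5×19.5 cube at (1.5, -3.5) contributes its full rectangle (perimeter 60.00 mm); the cube at (9.5, 7.5) is absent (z outside [0.5, 9.5]); Taking the first minus the rest: starting from the 20×12 cube, the 10.5×19.5 cube at (1.5, -3.5) partially overlaps it — only the 126.00 mm² overlap (of its 204.75 mm²) is removed, clipping the outline — boundary = 67.00 mm; (rotated 15° about Z; rotation is an isometry so areas/perimeters/island counts are preserved). So its perimeter = 67.00 mm. Layer 78 (z = 9.36): the cube (footprint 20×12) is included at this height (perimeter 64.00 mm); the 10.5×19.5 cube at (1.5, -3.5) contributes its full rectangle (perimeter 60.00 mm); the cube at (9.5, 7.5) is present — its section is the full 13.5×7 rectangle (perimeter 41.00 mm); After the difference (first − rest): starting from the 20×12 cube, the 10.5×19.5 cube at (1.5, -3.5) partially overlaps it — only the 126.00 mm² overlap (of its 204.75 mm²) is removed, clipping the outline; the 13.5×7 cube at (9.5, 7.5) partially overlaps it — only the 36.00 mm² overlap (of its 94.50 mm²) is removed, clipping the outline — boundary = 58.00 mm; (whole slice rotated 15° about Z — lengths, areas and connectivity unchanged). So its perimeter = 58.00 mm. Layer 80 is larger (67.00 vs 58.00 mm).

layer 80 (z = 9.6 mm)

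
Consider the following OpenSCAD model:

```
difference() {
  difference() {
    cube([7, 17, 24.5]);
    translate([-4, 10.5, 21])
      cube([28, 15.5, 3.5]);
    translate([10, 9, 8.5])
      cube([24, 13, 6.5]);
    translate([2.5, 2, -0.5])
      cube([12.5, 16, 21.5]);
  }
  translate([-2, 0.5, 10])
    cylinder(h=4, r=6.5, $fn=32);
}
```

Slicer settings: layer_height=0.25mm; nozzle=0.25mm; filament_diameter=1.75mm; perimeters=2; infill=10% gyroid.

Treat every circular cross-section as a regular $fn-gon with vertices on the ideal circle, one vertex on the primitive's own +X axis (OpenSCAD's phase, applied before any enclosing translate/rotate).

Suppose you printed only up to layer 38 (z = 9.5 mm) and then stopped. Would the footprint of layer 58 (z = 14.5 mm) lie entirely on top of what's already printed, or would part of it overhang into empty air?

Compare the two slices. At z = 9.5: the cube is present — its section is the full 7×17 rectangle (area 119.00 mm²); the cube at (-4, 10.5) is not intersected at this z (z outside [21, 24.5]); the 24×13 cube at (10, 9) contributes its full rectangle (area 312.00 mm²); the cube at (2.5, 2) (footprint 12.5×16) is included at this height (area 200.00 mm²); After the difference (first − rest): starting from the 7×17 cube (119.00 mm²), the 24×13 cube at (10, 9) misses the remaining region (no effect); the 12.5×16 cube at (2.5, 2) partially overlaps it — only the 67.50 mm² overlap (of its 200.00 mm²) is removed, clipping the outline — area = 51.50 mm²; the cylinder at (-2, 0.5) is not intersected at this z (z outside [10, 14]); Taking the first minus the rest: none of the subtracted shapes is present at this height, so that combined region is unchanged — area = 51.50 mm². At z = 14.5: the cube (footprint 7×17) is included at this height (area 119.00 mm²); the cube at (-4, 10.5) is absent (z outside [21, 24.5]); the 24×13 cube at (10, 9) contributes its full rectangle (area 312.00 mm²); the 12.5×16 cube at (2.5, 2) contributes its full rectangle (area 200.00 mm²); Subtracting the remaining from the first: starting from the 7×17 cube (119.00 mm²), the 24×13 cube at (10, 9) misses the remaining region (no effect); the 12.5×16 cube at (2.5, 2) partially overlaps it — only the 67.50 mm² overlap (of its 200.00 mm²) is removed, clipping the outline — area = 51.50 mm²; the cylinder at (-2, 0.5) does not reach this height (z outside [10, 14]); Subtracting the remaining from the first: none of the subtracted shapes is present at this height, so that combined region is unchanged — area = 51.50 mm². Checking containment: the cross-section at z = 14.5 is a subset of the cross-section at z = 9.5.

entirely on top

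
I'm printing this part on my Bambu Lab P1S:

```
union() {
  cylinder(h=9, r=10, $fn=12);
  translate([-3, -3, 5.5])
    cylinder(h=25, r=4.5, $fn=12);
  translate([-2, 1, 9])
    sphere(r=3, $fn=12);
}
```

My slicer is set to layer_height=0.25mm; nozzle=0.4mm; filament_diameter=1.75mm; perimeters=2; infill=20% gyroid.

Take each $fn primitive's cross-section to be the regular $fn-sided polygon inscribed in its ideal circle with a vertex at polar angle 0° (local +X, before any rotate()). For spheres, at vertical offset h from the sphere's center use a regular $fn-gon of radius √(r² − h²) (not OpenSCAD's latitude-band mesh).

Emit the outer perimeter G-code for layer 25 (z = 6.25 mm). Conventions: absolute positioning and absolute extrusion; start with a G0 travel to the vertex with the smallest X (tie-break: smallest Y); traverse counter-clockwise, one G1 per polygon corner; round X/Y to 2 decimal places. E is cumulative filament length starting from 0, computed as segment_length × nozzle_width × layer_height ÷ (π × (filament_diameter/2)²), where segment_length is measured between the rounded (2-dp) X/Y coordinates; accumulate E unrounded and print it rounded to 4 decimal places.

At z = 6.25 mm: the r=10 cylinder gives a regular 12-gon of circumradius 10 (constant along its height); the r=4.5 cylinder at (-3, -3) gives a regular 12-gon of circumradius 4.5 (constant along its height); the sphere at (-2, 1): section is a regular 12-gon, circumradius = √(r²−h²) = √(3²−2.75²) = 1.199; Taking the union: the regions partially overlap (shared area 65.06 mm²), so overlapping operands fuse into one piece — 1 connected region. The outline is a single polygon with 12 vertices. Extrusion per mm of travel: 0.4 × 0.25 / (π × 0.875²) = 0.041575. Accumulating E over each segment gives final E = 2.5825.

G0 X-10.00 Y0.00 Z6.25
G1 X-8.66 Y-5.00 E0.2152
G1 X-5.00 Y-8.66 E0.4304
G1 X0.00 Y-10.00 E0.6456
G1 X5.00 Y-8.66 E0.8608
G1 X8.66 Y-5.00 E1.0760
G1 X10.00 Y0.00 E1.2912
G1 X8.66 Y5.00 E1.5064
G1 X5.00 Y8.66 E1.7216
G1 X0.00 Y10.00 E1.9369
G1 X-5.00 Y8.66 E2.1521
G1 X-8.66 Y5.00 E2.3673
G1 X-10.00 Y0.00 E2.5825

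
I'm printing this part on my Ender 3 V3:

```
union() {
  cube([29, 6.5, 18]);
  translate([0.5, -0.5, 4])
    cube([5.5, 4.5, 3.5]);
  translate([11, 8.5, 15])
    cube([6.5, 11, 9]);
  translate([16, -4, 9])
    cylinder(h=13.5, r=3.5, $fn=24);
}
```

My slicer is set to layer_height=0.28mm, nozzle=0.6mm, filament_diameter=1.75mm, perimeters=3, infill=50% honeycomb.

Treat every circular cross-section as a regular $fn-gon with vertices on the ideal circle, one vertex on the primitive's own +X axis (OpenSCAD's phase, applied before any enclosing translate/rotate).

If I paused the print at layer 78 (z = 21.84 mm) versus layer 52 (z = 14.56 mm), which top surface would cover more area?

layer 52 (z = 14.56 mm)

Layer 78 (z = 21.84): the cube is not intersected at this z (z outside [0, 18]); the cube at (0.5, -0.5) is not intersected at this z (z outside [4, 7.5]); the 6.5×11 cube at (11, 8.5) contributes its full rectangle (area 71.50 mm²); the r=3.5 cylinder at (16, -4) contributes a regular 24-gon of circumradius 3.5 (area = (24/2)·3.500²·sin(360°/24) = 38.05 mm²); Taking the union: the 2 present regions are separate (no shared area or edge), so areas and boundary lengths simply add and each stays a separate island — area = 109.55 mm². So its area = 109.55 mm². Layer 52 (z = 14.56): the 29×6.5 cube contributes its full rectangle (area 188.50 mm²); the cube at (0.5, -0.5) does not reach this height (z outside [4, 7.5]); the cube at (11, 8.5) is not intersected at this z (z outside [15, 24]); the r=3.5 cylinder at (16, -4) gives a regular 24-gon of circumradius 3.5 (constant along its height) (area = (24/2)·3.500²·sin(360°/24) = 38.05 mm²); Merging all regions: the 2 present regions are separate (no shared area or edge), so areas and boundary lengths simply add and each stays a separate island — area = 226.55 mm². So its area = 226.55 mm². Layer 52 is larger (226.55 vs 109.55 mm²).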